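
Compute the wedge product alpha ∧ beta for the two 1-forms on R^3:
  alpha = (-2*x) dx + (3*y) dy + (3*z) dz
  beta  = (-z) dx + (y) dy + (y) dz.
alpha ∧ beta = (y*(-2*x + 3*z)) dx ∧ dy + (-2*x*y + 3*z^2) dx ∧ dz + (3*y*(y - z)) dy ∧ dz

Distribute the wedge, using dx_i ∧ dx_j = -dx_j ∧ dx_i and dx_i ∧ dx_i = 0. For each pair (i, j) with i < j, the coefficient of dx_i ∧ dx_j in alpha ∧ beta is (alpha_i * beta_j - alpha_j * beta_i). Collecting: alpha ∧ beta = (y*(-2*x + 3*z)) dx ∧ dy + (-2*x*y + 3*z^2) dx ∧ dz + (3*y*(y - z)) dy ∧ dz.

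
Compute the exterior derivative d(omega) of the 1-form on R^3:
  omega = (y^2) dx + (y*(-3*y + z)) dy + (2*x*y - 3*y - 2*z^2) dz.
d(omega) = (-2*y) dx ∧ dy + (2*y) dx ∧ dz + (2*x - y - 3) dy ∧ dz

For a 1-form omega = sum_i f_i dx_i, the exterior derivative is
  d(omega) = sum_{i < j} (∂f_j/∂x_i - ∂f_i/∂x_j) dx_i ∧ dx_j.
  coefficient of dx ∧ dy: ∂f_2/∂x - ∂f_1/∂y = ∂(y*(-3*y + z))/∂x - ∂(y^2)/∂y = -2*y
  coefficient of dx ∧ dz: ∂f_3/∂x - ∂f_1/∂z = ∂(2*x*y - 3*y - 2*z^2)/∂x - ∂(y^2)/∂z = 2*y
  coefficient of dy ∧ dz: ∂f_3/∂y - ∂f_2/∂z = ∂(2*x*y - 3*y - 2*z^2)/∂y - ∂(y*(-3*y + z))/∂z = 2*x - y - 3
Assembling: d(omega) = (-2*y) dx ∧ dy + (2*y) dx ∧ dz + (2*x - y - 3) dy ∧ dz.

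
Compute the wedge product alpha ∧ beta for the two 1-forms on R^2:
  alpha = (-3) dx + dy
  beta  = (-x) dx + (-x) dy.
alpha ∧ beta = (4*x) dx ∧ dy

Distribute the wedge, using dx_i ∧ dx_j = -dx_j ∧ dx_i and dx_i ∧ dx_i = 0. For each pair (i, j) with i < j, the coefficient of dx_i ∧ dx_j in alpha ∧ beta is (alpha_i * beta_j - alpha_j * beta_i). Collecting: alpha ∧ beta = (4*x) dx ∧ dy.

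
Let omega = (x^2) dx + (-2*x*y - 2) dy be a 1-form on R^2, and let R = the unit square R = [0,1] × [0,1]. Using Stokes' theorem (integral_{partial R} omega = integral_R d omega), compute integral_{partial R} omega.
integral_(partial R) omega = -1

Stokes: integral_partial_R omega = integral_R d omega with d omega = (∂Q/∂x - ∂P/∂y) dx ∧ dy.
  ∂Q/∂x = -2*y
  ∂P/∂y = 0
  integrand = ∂Q/∂x - ∂P/∂y = -2*y.
Integrating over R: integral_0^1 integral_0^1 (-2*y) dx dy = -1.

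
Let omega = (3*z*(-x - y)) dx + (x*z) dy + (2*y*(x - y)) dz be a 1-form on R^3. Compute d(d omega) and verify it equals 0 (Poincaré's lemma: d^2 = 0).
d(d omega) = 0

Step 1: d omega = sum_{i<j} (∂f_j/∂x_i - ∂f_i/∂x_j) dx_i ∧ dx_j:
  coeff of dx ∧ dy: 4*z
  coeff of dx ∧ dz: 3*x + 5*y
  coeff of dy ∧ dz: x - 4*y
Step 2: Apply d again to each 2-form coefficient. The only possible 3-form in R^3 is dx ∧ dy ∧ dz, with coefficient
  ∂(coeff of dy∧dz)/∂x - ∂(coeff of dx∧dz)/∂y + ∂(coeff of dx∧dy)/∂z
  = ∂/∂x (x - 4*y) - ∂/∂y (3*x + 5*y) + ∂/∂z (4*z).
Each of these terms simplifies to sums of mixed partials that cancel in pairs. The result is 0 (by equality of mixed partials for smooth functions — Schwarz / Clairaut).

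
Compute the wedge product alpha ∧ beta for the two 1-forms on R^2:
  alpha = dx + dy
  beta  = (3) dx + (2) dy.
alpha ∧ beta = (-1) dx ∧ dy

Distribute the wedge, using dx_i ∧ dx_j = -dx_j ∧ dx_i and dx_i ∧ dx_i = 0. For each pair (i, j) with i < j, the coefficient of dx_i ∧ dx_j in alpha ∧ beta is (alpha_i * beta_j - alpha_j * beta_i). Collecting: alpha ∧ beta = (-1) dx ∧ dy.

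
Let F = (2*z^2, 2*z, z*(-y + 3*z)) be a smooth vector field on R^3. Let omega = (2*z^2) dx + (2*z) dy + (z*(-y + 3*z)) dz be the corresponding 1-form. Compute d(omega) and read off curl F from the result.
d(omega) = (-z - 2) dy ∧ dz + (4*z) dz ∧ dx + (0) dx ∧ dy; curl F = (-z - 2, 4*z, 0)

d omega = sum_{i<j} (∂f_j/∂x_i - ∂f_i/∂x_j) dx_i ∧ dx_j. Under the identification (dy ∧ dz, dz ∧ dx, dx ∧ dy) ↔ (e_x, e_y, e_z), the coefficients are exactly the components of curl F. Compute:
  ∂R/∂y - ∂Q/∂z = (-z) - (2) = -z - 2
  ∂P/∂z - ∂R/∂x = (4*z) - (0) = 4*z
  ∂Q/∂x - ∂P/∂y = (0) - (0) = 0.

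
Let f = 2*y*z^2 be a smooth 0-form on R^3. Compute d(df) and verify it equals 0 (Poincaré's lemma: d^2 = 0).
d(df) = 0

Step 1: df = sum_i (∂f/∂x_i) dx_i = (0) dx + (2*z^2) dy + (4*y*z) dz.
Step 2: Apply d again. Using the 1-form formula, the coefficient of dx ∧ dy in d(df) is ∂^2 f/∂x ∂y - ∂^2 f/∂y ∂x = (0) - (0) = 0 (equality of mixed partials for smooth f).
Similarly for dx ∧ dz and dy ∧ dz — all coefficients vanish. So d(df) = 0.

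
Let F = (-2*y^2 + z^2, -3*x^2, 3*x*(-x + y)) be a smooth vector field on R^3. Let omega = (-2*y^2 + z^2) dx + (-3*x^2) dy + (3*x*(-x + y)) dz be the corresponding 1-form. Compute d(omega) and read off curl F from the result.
d(omega) = (3*x) dy ∧ dz + (6*x - 3*y + 2*z) dz ∧ dx + (-6*x + 4*y) dx ∧ dy; curl F = (3*x, 6*x - 3*y + 2*z, -6*x + 4*y)

d omega = sum_{i<j} (∂f_j/∂x_i - ∂f_i/∂x_j) dx_i ∧ dx_j. Under the identification (dy ∧ dz, dz ∧ dx, dx ∧ dy) ↔ (e_x, e_y, e_z), the coefficients are exactly the components of curl F. Compute:
  ∂R/∂y - ∂Q/∂z = (3*x) - (0) = 3*x
  ∂P/∂z - ∂R/∂x = (2*z) - (-6*x + 3*y) = 6*x - 3*y + 2*z
  ∂Q/∂x - ∂P/∂y = (-6*x) - (-4*y) = -6*x + 4*y.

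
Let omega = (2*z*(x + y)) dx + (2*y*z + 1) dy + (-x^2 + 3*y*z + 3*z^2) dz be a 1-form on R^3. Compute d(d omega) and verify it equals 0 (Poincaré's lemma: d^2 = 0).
d(d omega) = 0

Step 1: d omega = sum_{i<j} (∂f_j/∂x_i - ∂f_i/∂x_j) dx_i ∧ dx_j:
  coeff of dx ∧ dy: -2*z
  coeff of dx ∧ dz: -4*x - 2*y
  coeff of dy ∧ dz: -2*y + 3*z
Step 2: Apply d again to each 2-form coefficient. The only possible 3-form in R^3 is dx ∧ dy ∧ dz, with coefficient
  ∂(coeff of dy∧dz)/∂x - ∂(coeff of dx∧dz)/∂y + ∂(coeff of dx∧dy)/∂z
  = ∂/∂x (-2*y + 3*z) - ∂/∂y (-4*x - 2*y) + ∂/∂z (-2*z).
Each of these terms simplifies to sums of mixed partials that cancel in pairs. The result is 0 (by equality of mixed partials for smooth functions — Schwarz / Clairaut).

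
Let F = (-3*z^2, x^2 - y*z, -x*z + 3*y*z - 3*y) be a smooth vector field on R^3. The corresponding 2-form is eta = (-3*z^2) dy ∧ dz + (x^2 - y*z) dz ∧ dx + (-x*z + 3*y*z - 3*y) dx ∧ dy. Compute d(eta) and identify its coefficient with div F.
d(eta) = (-x + 3*y - z) dx ∧ dy ∧ dz; div F = -x + 3*y - z

For a 2-form in R^3 of the form above, applying d gives a 3-form with coefficient ∂P/∂x + ∂Q/∂y + ∂R/∂z:
  ∂P/∂x = 0
  ∂Q/∂y = -z
  ∂R/∂z = -x + 3*y
Sum = -x + 3*y - z, which is exactly div F.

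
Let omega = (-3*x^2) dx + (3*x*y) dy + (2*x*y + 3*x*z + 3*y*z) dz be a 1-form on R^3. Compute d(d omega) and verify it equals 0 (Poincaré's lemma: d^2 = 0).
d(d omega) = 0

Step 1: d omega = sum_{i<j} (∂f_j/∂x_i - ∂f_i/∂x_j) dx_i ∧ dx_j:
  coeff of dx ∧ dy: 3*y
  coeff of dx ∧ dz: 2*y + 3*z
  coeff of dy ∧ dz: 2*x + 3*z
Step 2: Apply d again to each 2-form coefficient. The only possible 3-form in R^3 is dx ∧ dy ∧ dz, with coefficient
  ∂(coeff of dy∧dz)/∂x - ∂(coeff of dx∧dz)/∂y + ∂(coeff of dx∧dy)/∂z
  = ∂/∂x (2*x + 3*z) - ∂/∂y (2*y + 3*z) + ∂/∂z (3*y).
Each of these terms simplifies to sums of mixed partials that cancel in pairs. The result is 0 (by equality of mixed partials for smooth functions — Schwarz / Clairaut).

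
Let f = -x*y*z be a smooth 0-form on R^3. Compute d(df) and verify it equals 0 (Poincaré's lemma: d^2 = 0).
d(df) = 0

Step 1: df = sum_i (∂f/∂x_i) dx_i = (-y*z) dx + (-x*z) dy + (-x*y) dz.
Step 2: Apply d again. Using the 1-form formula, the coefficient of dx ∧ dy in d(df) is ∂^2 f/∂x ∂y - ∂^2 f/∂y ∂x = (-z) - (-z) = 0 (equality of mixed partials for smooth f).
Similarly for dx ∧ dz and dy ∧ dz — all coefficients vanish. So d(df) = 0.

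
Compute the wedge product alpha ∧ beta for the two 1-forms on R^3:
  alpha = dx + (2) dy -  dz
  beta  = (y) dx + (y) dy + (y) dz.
alpha ∧ beta = (-y) dx ∧ dy + (2*y) dx ∧ dz + (3*y) dy ∧ dz

Distribute the wedge, using dx_i ∧ dx_j = -dx_j ∧ dx_i and dx_i ∧ dx_i = 0. For each pair (i, j) with i < j, the coefficient of dx_i ∧ dx_j in alpha ∧ beta is (alpha_i * beta_j - alpha_j * beta_i). Collecting: alpha ∧ beta = (-y) dx ∧ dy + (2*y) dx ∧ dz + (3*y) dy ∧ dz.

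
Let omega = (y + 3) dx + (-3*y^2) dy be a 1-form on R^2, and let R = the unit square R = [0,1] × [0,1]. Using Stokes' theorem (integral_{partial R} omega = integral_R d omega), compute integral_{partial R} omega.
integral_(partial R) omega = -1

Stokes: integral_partial_R omega = integral_R d omega with d omega = (∂Q/∂x - ∂P/∂y) dx ∧ dy.
  ∂Q/∂x = 0
  ∂P/∂y = 1
  integrand = ∂Q/∂x - ∂P/∂y = -1.
Integrating over R: integral_0^1 integral_0^1 (-1) dx dy = -1.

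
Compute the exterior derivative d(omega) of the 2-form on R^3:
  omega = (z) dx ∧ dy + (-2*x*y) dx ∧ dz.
d(omega) = (2*x + 1) dx ∧ dy ∧ dz

For a 2-form omega = sum_{i<j} g_{ij} dx_i ∧ dx_j, the exterior derivative is
  d(omega) = sum_{i<j} d(g_{ij}) ∧ dx_i ∧ dx_j = sum_{i<j, k} (∂g_{ij}/∂x_k) dx_k ∧ dx_i ∧ dx_j.
Expand each term, using dx_k ∧ dx_i ∧ dx_j = sgn(permutation) dx_{(a)} ∧ dx_{(b)} ∧ dx_{(c)} with (a < b < c) sorted:
  d(z) includes (∂/∂z)(z) dz = (1) dz, which multiplied by dx ∧ dy gives (1) dx ∧ dy ∧ dz
  d(-2*x*y) includes (∂/∂y)(-2*x*y) dy = (-2*x) dy, which multiplied by dx ∧ dz gives (2*x) dx ∧ dy ∧ dz
Collecting like 3-forms: d(omega) = (2*x + 1) dx ∧ dy ∧ dz.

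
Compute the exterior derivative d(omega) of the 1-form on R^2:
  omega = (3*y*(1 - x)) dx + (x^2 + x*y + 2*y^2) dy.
d(omega) = (5*x + y - 3) dx ∧ dy

For a 1-form omega = sum_i f_i dx_i, the exterior derivative is
  d(omega) = sum_{i < j} (∂f_j/∂x_i - ∂f_i/∂x_j) dx_i ∧ dx_j.
  coefficient of dx ∧ dy: ∂f_2/∂x - ∂f_1/∂y = ∂(x^2 + x*y + 2*y^2)/∂x - ∂(3*y*(1 - x))/∂y = 5*x + y - 3
Assembling: d(omega) = (5*x + y - 3) dx ∧ dy.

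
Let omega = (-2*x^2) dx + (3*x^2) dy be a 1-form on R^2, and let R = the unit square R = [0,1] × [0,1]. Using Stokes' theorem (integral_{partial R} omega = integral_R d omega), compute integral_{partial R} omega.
integral_(partial R) omega = 3

Stokes: integral_partial_R omega = integral_R d omega with d omega = (∂Q/∂x - ∂P/∂y) dx ∧ dy.
  ∂Q/∂x = 6*x
  ∂P/∂y = 0
  integrand = ∂Q/∂x - ∂P/∂y = 6*x.
Integrating over R: integral_0^1 integral_0^1 (6*x) dx dy = 3.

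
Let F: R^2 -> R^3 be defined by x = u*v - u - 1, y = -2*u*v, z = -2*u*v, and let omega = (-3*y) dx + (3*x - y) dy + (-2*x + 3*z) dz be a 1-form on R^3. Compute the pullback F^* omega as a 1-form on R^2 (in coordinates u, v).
F^* omega = (2*v*(6*u*v - 2*u + 1)) du + (2*u*(6*u*v + u + 1)) dv

Using F^*(f dg) = (f ∘ F) d(g ∘ F), substitute each coordinate x_i by F_i(u, v) in f_i, and replace dx_i by d F_i = (∂F_i/∂u) du + (∂F_i/∂v) dv.
  For the x component: f_1(F) = 6*u*v; d F_1 = (v - 1) du + (u) dv
  For the y component: f_2(F) = 5*u*v - 3*u - 3; d F_2 = (-2*v) du + (-2*u) dv
  For the z component: f_3(F) = -8*u*v + 2*u + 2; d F_3 = (-2*v) du + (-2*u) dv
Combining and collecting du, dv coefficients:
  coeff of du: 2*v*(6*u*v - 2*u + 1)
  coeff of dv: 2*u*(6*u*v + u + 1)
F^* omega = (2*v*(6*u*v - 2*u + 1)) du + (2*u*(6*u*v + u + 1)) dv.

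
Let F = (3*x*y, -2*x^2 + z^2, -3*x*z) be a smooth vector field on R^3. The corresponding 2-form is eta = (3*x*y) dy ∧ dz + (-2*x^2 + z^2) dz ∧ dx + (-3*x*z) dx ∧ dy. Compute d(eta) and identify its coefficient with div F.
d(eta) = (-3*x + 3*y) dx ∧ dy ∧ dz; div F = -3*x + 3*y

For a 2-form in R^3 of the form above, applying d gives a 3-form with coefficient ∂P/∂x + ∂Q/∂y + ∂R/∂z:
  ∂P/∂x = 3*y
  ∂Q/∂y = 0
  ∂R/∂z = -3*x
Sum = -3*x + 3*y, which is exactly div F.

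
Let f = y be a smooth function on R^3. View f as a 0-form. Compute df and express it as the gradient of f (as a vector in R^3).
df = (0) dx + (1) dy + (0) dz; grad f = (0, 1, 0)

For a 0-form f, d f = (∂f/∂x) dx + (∂f/∂y) dy + (∂f/∂z) dz. The components of the vector representation are exactly the entries of grad f in Cartesian coordinates:
  ∂f/∂x = 0
  ∂f/∂y = 1
  ∂f/∂z = 0.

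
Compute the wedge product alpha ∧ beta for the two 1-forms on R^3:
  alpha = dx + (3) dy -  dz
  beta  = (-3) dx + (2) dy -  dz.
alpha ∧ beta = (11) dx ∧ dy + (-4) dx ∧ dz + (-1) dy ∧ dz

Distribute the wedge, using dx_i ∧ dx_j = -dx_j ∧ dx_i and dx_i ∧ dx_i = 0. For each pair (i, j) with i < j, the coefficient of dx_i ∧ dx_j in alpha ∧ beta is (alpha_i * beta_j - alpha_j * beta_i). Collecting: alpha ∧ beta = (11) dx ∧ dy + (-4) dx ∧ dz + (-1) dy ∧ dz.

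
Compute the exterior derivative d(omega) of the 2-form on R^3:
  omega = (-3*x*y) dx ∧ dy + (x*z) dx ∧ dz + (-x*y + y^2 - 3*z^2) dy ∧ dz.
d(omega) = (-y) dx ∧ dy ∧ dz

For a 2-form omega = sum_{i<j} g_{ij} dx_i ∧ dx_j, the exterior derivative is
  d(omega) = sum_{i<j} d(g_{ij}) ∧ dx_i ∧ dx_j = sum_{i<j, k} (∂g_{ij}/∂x_k) dx_k ∧ dx_i ∧ dx_j.
Expand each term, using dx_k ∧ dx_i ∧ dx_j = sgn(permutation) dx_{(a)} ∧ dx_{(b)} ∧ dx_{(c)} with (a < b < c) sorted:
  d(-x*y + y^2 - 3*z^2) includes (∂/∂x)(-x*y + y^2 - 3*z^2) dx = (-y) dx, which multiplied by dy ∧ dz gives (-y) dx ∧ dy ∧ dz
Collecting like 3-forms: d(omega) = (-y) dx ∧ dy ∧ dz.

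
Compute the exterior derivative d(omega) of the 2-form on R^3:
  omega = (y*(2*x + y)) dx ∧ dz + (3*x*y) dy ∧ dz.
d(omega) = (-2*x + y) dx ∧ dy ∧ dz

For a 2-form omega = sum_{i<j} g_{ij} dx_i ∧ dx_j, the exterior derivative is
  d(omega) = sum_{i<j} d(g_{ij}) ∧ dx_i ∧ dx_j = sum_{i<j, k} (∂g_{ij}/∂x_k) dx_k ∧ dx_i ∧ dx_j.
Expand each term, using dx_k ∧ dx_i ∧ dx_j = sgn(permutation) dx_{(a)} ∧ dx_{(b)} ∧ dx_{(c)} with (a < b < c) sorted:
  d(y*(2*x + y)) includes (∂/∂y)(y*(2*x + y)) dy = (2*x + 2*y) dy, which multiplied by dx ∧ dz gives (-2*x - 2*y) dx ∧ dy ∧ dz
  d(3*x*y) includes (∂/∂x)(3*x*y) dx = (3*y) dx, which multiplied by dy ∧ dz gives (3*y) dx ∧ dy ∧ dz
Collecting like 3-forms: d(omega) = (-2*x + y) dx ∧ dy ∧ dz.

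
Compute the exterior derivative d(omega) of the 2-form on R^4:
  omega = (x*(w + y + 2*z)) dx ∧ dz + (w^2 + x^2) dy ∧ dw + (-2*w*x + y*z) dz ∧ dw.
d(omega) = (-x) dx ∧ dy ∧ dz + (-2*w + x) dx ∧ dz ∧ dw + (2*x) dx ∧ dy ∧ dw + (z) dy ∧ dz ∧ dw

For a 2-form omega = sum_{i<j} g_{ij} dx_i ∧ dx_j, the exterior derivative is
  d(omega) = sum_{i<j} d(g_{ij}) ∧ dx_i ∧ dx_j = sum_{i<j, k} (∂g_{ij}/∂x_k) dx_k ∧ dx_i ∧ dx_j.
Expand each term, using dx_k ∧ dx_i ∧ dx_j = sgn(permutation) dx_{(a)} ∧ dx_{(b)} ∧ dx_{(c)} with (a < b < c) sorted:
  d(x*(w + y + 2*z)) includes (∂/∂y)(x*(w + y + 2*z)) dy = (x) dy, which multiplied by dx ∧ dz gives (-x) dx ∧ dy ∧ dz
  d(x*(w + y + 2*z)) includes (∂/∂w)(x*(w + y + 2*z)) dw = (x) dw, which multiplied by dx ∧ dz gives (x) dx ∧ dz ∧ dw
  d(w^2 + x^2) includes (∂/∂x)(w^2 + x^2) dx = (2*x) dx, which multiplied by dy ∧ dw gives (2*x) dx ∧ dy ∧ dw
  d(-2*w*x + y*z) includes (∂/∂x)(-2*w*x + y*z) dx = (-2*w) dx, which multiplied by dz ∧ dw gives (-2*w) dx ∧ dz ∧ dw
  d(-2*w*x + y*z) includes (∂/∂y)(-2*w*x + y*z) dy = (z) dy, which multiplied by dz ∧ dw gives (z) dy ∧ dz ∧ dw
Collecting like 3-forms: d(omega) = (-x) dx ∧ dy ∧ dz + (-2*w + x) dx ∧ dz ∧ dw + (2*x) dx ∧ dy ∧ dw + (z) dy ∧ dz ∧ dw.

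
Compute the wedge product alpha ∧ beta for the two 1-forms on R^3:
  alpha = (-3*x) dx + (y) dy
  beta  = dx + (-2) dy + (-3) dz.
alpha ∧ beta = (6*x - y) dx ∧ dy + (9*x) dx ∧ dz + (-3*y) dy ∧ dz

Distribute the wedge, using dx_i ∧ dx_j = -dx_j ∧ dx_i and dx_i ∧ dx_i = 0. For each pair (i, j) with i < j, the coefficient of dx_i ∧ dx_j in alpha ∧ beta is (alpha_i * beta_j - alpha_j * beta_i). Collecting: alpha ∧ beta = (6*x - y) dx ∧ dy + (9*x) dx ∧ dz + (-3*y) dy ∧ dz.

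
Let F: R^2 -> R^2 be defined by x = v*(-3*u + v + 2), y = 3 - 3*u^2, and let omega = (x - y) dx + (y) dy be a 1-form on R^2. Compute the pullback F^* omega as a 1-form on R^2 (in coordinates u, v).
F^* omega = (18*u^3 - 9*u^2*v + 9*u*v^2 - 18*u - 3*v^3 - 6*v^2 + 9*v) du + (-9*u^3 + 15*u^2*v + 6*u^2 - 9*u*v^2 - 12*u*v + 9*u + 2*v^3 + 6*v^2 - 2*v - 6) dv

Using F^*(f dg) = (f ∘ F) d(g ∘ F), substitute each coordinate x_i by F_i(u, v) in f_i, and replace dx_i by d F_i = (∂F_i/∂u) du + (∂F_i/∂v) dv.
  For the x component: f_1(F) = 3*u^2 - 3*u*v + v^2 + 2*v - 3; d F_1 = (-3*v) du + (-3*u + 2*v + 2) dv
  For the y component: f_2(F) = 3 - 3*u^2; d F_2 = (-6*u) du + (0) dv
Combining and collecting du, dv coefficients:
  coeff of du: 18*u^3 - 9*u^2*v + 9*u*v^2 - 18*u - 3*v^3 - 6*v^2 + 9*v
  coeff of dv: -9*u^3 + 15*u^2*v + 6*u^2 - 9*u*v^2 - 12*u*v + 9*u + 2*v^3 + 6*v^2 - 2*v - 6
F^* omega = (18*u^3 - 9*u^2*v + 9*u*v^2 - 18*u - 3*v^3 - 6*v^2 + 9*v) du + (-9*u^3 + 15*u^2*v + 6*u^2 - 9*u*v^2 - 12*u*v + 9*u + 2*v^3 + 6*v^2 - 2*v - 6) dv.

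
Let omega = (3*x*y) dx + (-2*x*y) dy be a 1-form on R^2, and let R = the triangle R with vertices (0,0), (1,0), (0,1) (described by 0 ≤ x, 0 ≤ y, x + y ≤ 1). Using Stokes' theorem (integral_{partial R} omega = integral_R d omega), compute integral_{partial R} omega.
integral_(partial R) omega = -5/6

Stokes: integral_partial_R omega = integral_R d omega with d omega = (∂Q/∂x - ∂P/∂y) dx ∧ dy.
  ∂Q/∂x = -2*y
  ∂P/∂y = 3*x
  integrand = ∂Q/∂x - ∂P/∂y = -3*x - 2*y.
Integrating over R: integral_0^1 integral_0^{1-x} (-3*x - 2*y) dy dx = -5/6.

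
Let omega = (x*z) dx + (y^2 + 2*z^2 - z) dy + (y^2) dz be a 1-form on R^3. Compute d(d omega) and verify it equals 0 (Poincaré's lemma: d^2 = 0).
d(d omega) = 0

Step 1: d omega = sum_{i<j} (∂f_j/∂x_i - ∂f_i/∂x_j) dx_i ∧ dx_j:
  coeff of dx ∧ dy: 0
  coeff of dx ∧ dz: -x
  coeff of dy ∧ dz: 2*y - 4*z + 1
Step 2: Apply d again to each 2-form coefficient. The only possible 3-form in R^3 is dx ∧ dy ∧ dz, with coefficient
  ∂(coeff of dy∧dz)/∂x - ∂(coeff of dx∧dz)/∂y + ∂(coeff of dx∧dy)/∂z
  = ∂/∂x (2*y - 4*z + 1) - ∂/∂y (-x) + ∂/∂z (0).
Each of these terms simplifies to sums of mixed partials that cancel in pairs. The result is 0 (by equality of mixed partials for smooth functions — Schwarz / Clairaut).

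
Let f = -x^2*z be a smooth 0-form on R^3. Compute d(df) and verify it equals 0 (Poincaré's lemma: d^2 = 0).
d(df) = 0

Step 1: df = sum_i (∂f/∂x_i) dx_i = (-2*x*z) dx + (0) dy + (-x^2) dz.
Step 2: Apply d again. Using the 1-form formula, the coefficient of dx ∧ dy in d(df) is ∂^2 f/∂x ∂y - ∂^2 f/∂y ∂x = (0) - (0) = 0 (equality of mixed partials for smooth f).
Similarly for dx ∧ dz and dy ∧ dz — all coefficients vanish. So d(df) = 0.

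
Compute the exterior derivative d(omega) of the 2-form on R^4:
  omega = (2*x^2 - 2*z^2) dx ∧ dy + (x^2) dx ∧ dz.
d(omega) = (-4*z) dx ∧ dy ∧ dz

For a 2-form omega = sum_{i<j} g_{ij} dx_i ∧ dx_j, the exterior derivative is
  d(omega) = sum_{i<j} d(g_{ij}) ∧ dx_i ∧ dx_j = sum_{i<j, k} (∂g_{ij}/∂x_k) dx_k ∧ dx_i ∧ dx_j.
Expand each term, using dx_k ∧ dx_i ∧ dx_j = sgn(permutation) dx_{(a)} ∧ dx_{(b)} ∧ dx_{(c)} with (a < b < c) sorted:
  d(2*x^2 - 2*z^2) includes (∂/∂z)(2*x^2 - 2*z^2) dz = (-4*z) dz, which multiplied by dx ∧ dy gives (-4*z) dx ∧ dy ∧ dz
Collecting like 3-forms: d(omega) = (-4*z) dx ∧ dy ∧ dz.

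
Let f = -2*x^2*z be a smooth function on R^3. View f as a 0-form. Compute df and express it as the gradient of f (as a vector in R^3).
df = (-4*x*z) dx + (0) dy + (-2*x^2) dz; grad f = (-4*x*z, 0, -2*x^2)

For a 0-form f, d f = (∂f/∂x) dx + (∂f/∂y) dy + (∂f/∂z) dz. The components of the vector representation are exactly the entries of grad f in Cartesian coordinates:
  ∂f/∂x = -4*x*z
  ∂f/∂y = 0
  ∂f/∂z = -2*x^2.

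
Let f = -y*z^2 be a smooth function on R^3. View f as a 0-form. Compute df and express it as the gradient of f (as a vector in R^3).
df = (0) dx + (-z^2) dy + (-2*y*z) dz; grad f = (0, -z^2, -2*y*z)

For a 0-form f, d f = (∂f/∂x) dx + (∂f/∂y) dy + (∂f/∂z) dz. The components of the vector representation are exactly the entries of grad f in Cartesian coordinates:
  ∂f/∂x = 0
  ∂f/∂y = -z^2
  ∂f/∂z = -2*y*z.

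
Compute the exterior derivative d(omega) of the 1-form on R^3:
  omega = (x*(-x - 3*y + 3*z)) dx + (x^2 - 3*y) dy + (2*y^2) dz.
d(omega) = (5*x) dx ∧ dy + (-3*x) dx ∧ dz + (4*y) dy ∧ dz

For a 1-form omega = sum_i f_i dx_i, the exterior derivative is
  d(omega) = sum_{i < j} (∂f_j/∂x_i - ∂f_i/∂x_j) dx_i ∧ dx_j.
  coefficient of dx ∧ dy: ∂f_2/∂x - ∂f_1/∂y = ∂(x^2 - 3*y)/∂x - ∂(x*(-x - 3*y + 3*z))/∂y = 5*x
  coefficient of dx ∧ dz: ∂f_3/∂x - ∂f_1/∂z = ∂(2*y^2)/∂x - ∂(x*(-x - 3*y + 3*z))/∂z = -3*x
  coefficient of dy ∧ dz: ∂f_3/∂y - ∂f_2/∂z = ∂(2*y^2)/∂y - ∂(x^2 - 3*y)/∂z = 4*y
Assembling: d(omega) = (5*x) dx ∧ dy + (-3*x) dx ∧ dz + (4*y) dy ∧ dz.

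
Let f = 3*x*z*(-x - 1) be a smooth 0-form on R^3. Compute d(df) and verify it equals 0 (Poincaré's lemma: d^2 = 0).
d(df) = 0

Step 1: df = sum_i (∂f/∂x_i) dx_i = (3*z*(-2*x - 1)) dx + (0) dy + (3*x*(-x - 1)) dz.
Step 2: Apply d again. Using the 1-form formula, the coefficient of dx ∧ dy in d(df) is ∂^2 f/∂x ∂y - ∂^2 f/∂y ∂x = (0) - (0) = 0 (equality of mixed partials for smooth f).
Similarly for dx ∧ dz and dy ∧ dz — all coefficients vanish. So d(df) = 0.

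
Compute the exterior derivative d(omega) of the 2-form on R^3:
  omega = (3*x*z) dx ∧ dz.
d(omega) = 0

For a 2-form omega = sum_{i<j} g_{ij} dx_i ∧ dx_j, the exterior derivative is
  d(omega) = sum_{i<j} d(g_{ij}) ∧ dx_i ∧ dx_j = sum_{i<j, k} (∂g_{ij}/∂x_k) dx_k ∧ dx_i ∧ dx_j.
Expand each term, using dx_k ∧ dx_i ∧ dx_j = sgn(permutation) dx_{(a)} ∧ dx_{(b)} ∧ dx_{(c)} with (a < b < c) sorted:

Collecting like 3-forms: d(omega) = 0.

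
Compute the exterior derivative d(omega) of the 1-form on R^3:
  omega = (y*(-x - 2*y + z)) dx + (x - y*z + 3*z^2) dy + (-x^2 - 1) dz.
d(omega) = (x + 4*y - z + 1) dx ∧ dy + (-2*x - y) dx ∧ dz + (y - 6*z) dy ∧ dz

For a 1-form omega = sum_i f_i dx_i, the exterior derivative is
  d(omega) = sum_{i < j} (∂f_j/∂x_i - ∂f_i/∂x_j) dx_i ∧ dx_j.
  coefficient of dx ∧ dy: ∂f_2/∂x - ∂f_1/∂y = ∂(x - y*z + 3*z^2)/∂x - ∂(y*(-x - 2*y + z))/∂y = x + 4*y - z + 1
  coefficient of dx ∧ dz: ∂f_3/∂x - ∂f_1/∂z = ∂(-x^2 - 1)/∂x - ∂(y*(-x - 2*y + z))/∂z = -2*x - y
  coefficient of dy ∧ dz: ∂f_3/∂y - ∂f_2/∂z = ∂(-x^2 - 1)/∂y - ∂(x - y*z + 3*z^2)/∂z = y - 6*z
Assembling: d(omega) = (x + 4*y - z + 1) dx ∧ dy + (-2*x - y) dx ∧ dz + (y - 6*z) dy ∧ dz.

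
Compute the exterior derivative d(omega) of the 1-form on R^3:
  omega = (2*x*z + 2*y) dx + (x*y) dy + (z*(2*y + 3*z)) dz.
d(omega) = (y - 2) dx ∧ dy + (-2*x) dx ∧ dz + (2*z) dy ∧ dz

For a 1-form omega = sum_i f_i dx_i, the exterior derivative is
  d(omega) = sum_{i < j} (∂f_j/∂x_i - ∂f_i/∂x_j) dx_i ∧ dx_j.
  coefficient of dx ∧ dy: ∂f_2/∂x - ∂f_1/∂y = ∂(x*y)/∂x - ∂(2*x*z + 2*y)/∂y = y - 2
  coefficient of dx ∧ dz: ∂f_3/∂x - ∂f_1/∂z = ∂(z*(2*y + 3*z))/∂x - ∂(2*x*z + 2*y)/∂z = -2*x
  coefficient of dy ∧ dz: ∂f_3/∂y - ∂f_2/∂z = ∂(z*(2*y + 3*z))/∂y - ∂(x*y)/∂z = 2*z
Assembling: d(omega) = (y - 2) dx ∧ dy + (-2*x) dx ∧ dz + (2*z) dy ∧ dz.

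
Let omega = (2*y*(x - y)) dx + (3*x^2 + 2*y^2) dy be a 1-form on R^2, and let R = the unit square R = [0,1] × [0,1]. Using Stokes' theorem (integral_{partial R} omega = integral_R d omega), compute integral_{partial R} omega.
integral_(partial R) omega = 4

Stokes: integral_partial_R omega = integral_R d omega with d omega = (∂Q/∂x - ∂P/∂y) dx ∧ dy.
  ∂Q/∂x = 6*x
  ∂P/∂y = 2*x - 4*y
  integrand = ∂Q/∂x - ∂P/∂y = 4*x + 4*y.
Integrating over R: integral_0^1 integral_0^1 (4*x + 4*y) dx dy = 4.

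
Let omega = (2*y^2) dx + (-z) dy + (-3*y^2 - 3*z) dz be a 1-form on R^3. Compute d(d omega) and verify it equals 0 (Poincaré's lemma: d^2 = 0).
d(d omega) = 0

Step 1: d omega = sum_{i<j} (∂f_j/∂x_i - ∂f_i/∂x_j) dx_i ∧ dx_j:
  coeff of dx ∧ dy: -4*y
  coeff of dx ∧ dz: 0
  coeff of dy ∧ dz: 1 - 6*y
Step 2: Apply d again to each 2-form coefficient. The only possible 3-form in R^3 is dx ∧ dy ∧ dz, with coefficient
  ∂(coeff of dy∧dz)/∂x - ∂(coeff of dx∧dz)/∂y + ∂(coeff of dx∧dy)/∂z
  = ∂/∂x (1 - 6*y) - ∂/∂y (0) + ∂/∂z (-4*y).
Each of these terms simplifies to sums of mixed partials that cancel in pairs. The result is 0 (by equality of mixed partials for smooth functions — Schwarz / Clairaut).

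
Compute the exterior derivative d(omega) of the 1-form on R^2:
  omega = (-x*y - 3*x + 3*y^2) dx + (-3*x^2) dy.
d(omega) = (-5*x - 6*y) dx ∧ dy

For a 1-form omega = sum_i f_i dx_i, the exterior derivative is
  d(omega) = sum_{i < j} (∂f_j/∂x_i - ∂f_i/∂x_j) dx_i ∧ dx_j.
  coefficient of dx ∧ dy: ∂f_2/∂x - ∂f_1/∂y = ∂(-3*x^2)/∂x - ∂(-x*y - 3*x + 3*y^2)/∂y = -5*x - 6*y
Assembling: d(omega) = (-5*x - 6*y) dx ∧ dy.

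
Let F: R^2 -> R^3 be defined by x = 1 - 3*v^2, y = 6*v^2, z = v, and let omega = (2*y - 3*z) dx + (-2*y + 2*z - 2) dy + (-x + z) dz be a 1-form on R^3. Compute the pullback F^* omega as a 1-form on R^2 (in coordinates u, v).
F^* omega = (-216*v^3 + 45*v^2 - 23*v - 1) dv

Using F^*(f dg) = (f ∘ F) d(g ∘ F), substitute each coordinate x_i by F_i(u, v) in f_i, and replace dx_i by d F_i = (∂F_i/∂u) du + (∂F_i/∂v) dv.
  For the x component: f_1(F) = 3*v*(4*v - 1); d F_1 = (0) du + (-6*v) dv
  For the y component: f_2(F) = -12*v^2 + 2*v - 2; d F_2 = (0) du + (12*v) dv
  For the z component: f_3(F) = 3*v^2 + v - 1; d F_3 = (0) du + (1) dv
Combining and collecting du, dv coefficients:
  coeff of du: 0
  coeff of dv: -216*v^3 + 45*v^2 - 23*v - 1
F^* omega = (-216*v^3 + 45*v^2 - 23*v - 1) dv.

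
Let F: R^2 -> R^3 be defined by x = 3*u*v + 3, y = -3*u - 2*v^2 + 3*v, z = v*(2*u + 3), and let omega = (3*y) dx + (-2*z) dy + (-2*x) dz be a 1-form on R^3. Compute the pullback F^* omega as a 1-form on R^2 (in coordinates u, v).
F^* omega = (3*v*(-4*u*v - 5*u - 6*v^2 + 9*v + 2)) du + (-12*u^2*v - 27*u^2 - 2*u*v^2 - 3*u*v - 12*u + 24*v^2 - 18*v - 18) dv

Using F^*(f dg) = (f ∘ F) d(g ∘ F), substitute each coordinate x_i by F_i(u, v) in f_i, and replace dx_i by d F_i = (∂F_i/∂u) du + (∂F_i/∂v) dv.
  For the x component: f_1(F) = -9*u - 6*v^2 + 9*v; d F_1 = (3*v) du + (3*u) dv
  For the y component: f_2(F) = 2*v*(-2*u - 3); d F_2 = (-3) du + (3 - 4*v) dv
  For the z component: f_3(F) = -6*u*v - 6; d F_3 = (2*v) du + (2*u + 3) dv
Combining and collecting du, dv coefficients:
  coeff of du: 3*v*(-4*u*v - 5*u - 6*v^2 + 9*v + 2)
  coeff of dv: -12*u^2*v - 27*u^2 - 2*u*v^2 - 3*u*v - 12*u + 24*v^2 - 18*v - 18
F^* omega = (3*v*(-4*u*v - 5*u - 6*v^2 + 9*v + 2)) du + (-12*u^2*v - 27*u^2 - 2*u*v^2 - 3*u*v - 12*u + 24*v^2 - 18*v - 18) dv.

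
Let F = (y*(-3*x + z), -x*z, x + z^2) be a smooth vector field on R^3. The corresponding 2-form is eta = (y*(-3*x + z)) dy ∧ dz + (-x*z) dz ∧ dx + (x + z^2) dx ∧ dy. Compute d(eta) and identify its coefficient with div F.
d(eta) = (-3*y + 2*z) dx ∧ dy ∧ dz; div F = -3*y + 2*z

For a 2-form in R^3 of the form above, applying d gives a 3-form with coefficient ∂P/∂x + ∂Q/∂y + ∂R/∂z:
  ∂P/∂x = -3*y
  ∂Q/∂y = 0
  ∂R/∂z = 2*z
Sum = -3*y + 2*z, which is exactly div F.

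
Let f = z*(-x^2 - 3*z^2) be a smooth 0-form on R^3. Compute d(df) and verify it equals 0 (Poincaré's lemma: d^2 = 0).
d(df) = 0

Step 1: df = sum_i (∂f/∂x_i) dx_i = (-2*x*z) dx + (0) dy + (-x^2 - 9*z^2) dz.
Step 2: Apply d again. Using the 1-form formula, the coefficient of dx ∧ dy in d(df) is ∂^2 f/∂x ∂y - ∂^2 f/∂y ∂x = (0) - (0) = 0 (equality of mixed partials for smooth f).
Similarly for dx ∧ dz and dy ∧ dz — all coefficients vanish. So d(df) = 0.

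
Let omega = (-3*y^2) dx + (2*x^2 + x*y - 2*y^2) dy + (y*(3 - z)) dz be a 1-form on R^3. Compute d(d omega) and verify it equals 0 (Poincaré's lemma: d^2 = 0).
d(d omega) = 0

Step 1: d omega = sum_{i<j} (∂f_j/∂x_i - ∂f_i/∂x_j) dx_i ∧ dx_j:
  coeff of dx ∧ dy: 4*x + 7*y
  coeff of dx ∧ dz: 0
  coeff of dy ∧ dz: 3 - z
Step 2: Apply d again to each 2-form coefficient. The only possible 3-form in R^3 is dx ∧ dy ∧ dz, with coefficient
  ∂(coeff of dy∧dz)/∂x - ∂(coeff of dx∧dz)/∂y + ∂(coeff of dx∧dy)/∂z
  = ∂/∂x (3 - z) - ∂/∂y (0) + ∂/∂z (4*x + 7*y).
Each of these terms simplifies to sums of mixed partials that cancel in pairs. The result is 0 (by equality of mixed partials for smooth functions — Schwarz / Clairaut).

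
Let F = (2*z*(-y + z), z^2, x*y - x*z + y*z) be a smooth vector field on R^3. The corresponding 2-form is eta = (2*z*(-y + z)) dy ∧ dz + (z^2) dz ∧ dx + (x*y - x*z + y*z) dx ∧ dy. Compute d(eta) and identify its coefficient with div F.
d(eta) = (-x + y) dx ∧ dy ∧ dz; div F = -x + y

For a 2-form in R^3 of the form above, applying d gives a 3-form with coefficient ∂P/∂x + ∂Q/∂y + ∂R/∂z:
  ∂P/∂x = 0
  ∂Q/∂y = 0
  ∂R/∂z = -x + y
Sum = -x + y, which is exactly div F.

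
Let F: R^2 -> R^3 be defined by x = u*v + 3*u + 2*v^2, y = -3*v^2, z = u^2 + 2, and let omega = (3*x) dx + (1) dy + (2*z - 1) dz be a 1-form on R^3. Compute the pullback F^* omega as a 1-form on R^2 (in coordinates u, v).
F^* omega = (4*u^3 + 3*u*v^2 + 18*u*v + 33*u + 6*v^3 + 18*v^2) du + (3*u^2*v + 9*u^2 + 18*u*v^2 + 36*u*v + 24*v^3 - 6*v) dv

Using F^*(f dg) = (f ∘ F) d(g ∘ F), substitute each coordinate x_i by F_i(u, v) in f_i, and replace dx_i by d F_i = (∂F_i/∂u) du + (∂F_i/∂v) dv.
  For the x component: f_1(F) = 3*u*v + 9*u + 6*v^2; d F_1 = (v + 3) du + (u + 4*v) dv
  For the y component: f_2(F) = 1; d F_2 = (0) du + (-6*v) dv
  For the z component: f_3(F) = 2*u^2 + 3; d F_3 = (2*u) du + (0) dv
Combining and collecting du, dv coefficients:
  coeff of du: 4*u^3 + 3*u*v^2 + 18*u*v + 33*u + 6*v^3 + 18*v^2
  coeff of dv: 3*u^2*v + 9*u^2 + 18*u*v^2 + 36*u*v + 24*v^3 - 6*v
F^* omega = (4*u^3 + 3*u*v^2 + 18*u*v + 33*u + 6*v^3 + 18*v^2) du + (3*u^2*v + 9*u^2 + 18*u*v^2 + 36*u*v + 24*v^3 - 6*v) dv.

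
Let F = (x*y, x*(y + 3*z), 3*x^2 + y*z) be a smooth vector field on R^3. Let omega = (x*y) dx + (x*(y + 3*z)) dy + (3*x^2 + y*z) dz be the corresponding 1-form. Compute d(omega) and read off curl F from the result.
d(omega) = (-3*x + z) dy ∧ dz + (-6*x) dz ∧ dx + (-x + y + 3*z) dx ∧ dy; curl F = (-3*x + z, -6*x, -x + y + 3*z)

d omega = sum_{i<j} (∂f_j/∂x_i - ∂f_i/∂x_j) dx_i ∧ dx_j. Under the identification (dy ∧ dz, dz ∧ dx, dx ∧ dy) ↔ (e_x, e_y, e_z), the coefficients are exactly the components of curl F. Compute:
  ∂R/∂y - ∂Q/∂z = (z) - (3*x) = -3*x + z
  ∂P/∂z - ∂R/∂x = (0) - (6*x) = -6*x
  ∂Q/∂x - ∂P/∂y = (y + 3*z) - (x) = -x + y + 3*z.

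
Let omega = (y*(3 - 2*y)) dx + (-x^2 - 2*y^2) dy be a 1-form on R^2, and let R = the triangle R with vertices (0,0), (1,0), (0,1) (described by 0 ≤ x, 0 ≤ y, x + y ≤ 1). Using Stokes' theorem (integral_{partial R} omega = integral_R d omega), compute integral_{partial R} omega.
integral_(partial R) omega = -7/6

Stokes: integral_partial_R omega = integral_R d omega with d omega = (∂Q/∂x - ∂P/∂y) dx ∧ dy.
  ∂Q/∂x = -2*x
  ∂P/∂y = 3 - 4*y
  integrand = ∂Q/∂x - ∂P/∂y = -2*x + 4*y - 3.
Integrating over R: integral_0^1 integral_0^{1-x} (-2*x + 4*y - 3) dy dx = -7/6.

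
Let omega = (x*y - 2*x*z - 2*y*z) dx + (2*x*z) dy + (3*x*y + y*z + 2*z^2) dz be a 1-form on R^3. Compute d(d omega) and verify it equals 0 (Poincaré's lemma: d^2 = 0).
d(d omega) = 0

Step 1: d omega = sum_{i<j} (∂f_j/∂x_i - ∂f_i/∂x_j) dx_i ∧ dx_j:
  coeff of dx ∧ dy: -x + 4*z
  coeff of dx ∧ dz: 2*x + 5*y
  coeff of dy ∧ dz: x + z
Step 2: Apply d again to each 2-form coefficient. The only possible 3-form in R^3 is dx ∧ dy ∧ dz, with coefficient
  ∂(coeff of dy∧dz)/∂x - ∂(coeff of dx∧dz)/∂y + ∂(coeff of dx∧dy)/∂z
  = ∂/∂x (x + z) - ∂/∂y (2*x + 5*y) + ∂/∂z (-x + 4*z).
Each of these terms simplifies to sums of mixed partials that cancel in pairs. The result is 0 (by equality of mixed partials for smooth functions — Schwarz / Clairaut).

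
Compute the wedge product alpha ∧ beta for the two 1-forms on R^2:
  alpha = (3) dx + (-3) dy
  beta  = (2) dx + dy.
alpha ∧ beta = (9) dx ∧ dy

Distribute the wedge, using dx_i ∧ dx_j = -dx_j ∧ dx_i and dx_i ∧ dx_i = 0. For each pair (i, j) with i < j, the coefficient of dx_i ∧ dx_j in alpha ∧ beta is (alpha_i * beta_j - alpha_j * beta_i). Collecting: alpha ∧ beta = (9) dx ∧ dy.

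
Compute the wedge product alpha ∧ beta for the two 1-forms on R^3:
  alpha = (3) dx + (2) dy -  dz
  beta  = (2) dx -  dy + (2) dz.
alpha ∧ beta = (-7) dx ∧ dy + (8) dx ∧ dz + (3) dy ∧ dz

Distribute the wedge, using dx_i ∧ dx_j = -dx_j ∧ dx_i and dx_i ∧ dx_i = 0. For each pair (i, j) with i < j, the coefficient of dx_i ∧ dx_j in alpha ∧ beta is (alpha_i * beta_j - alpha_j * beta_i). Collecting: alpha ∧ beta = (-7) dx ∧ dy + (8) dx ∧ dz + (3) dy ∧ dz.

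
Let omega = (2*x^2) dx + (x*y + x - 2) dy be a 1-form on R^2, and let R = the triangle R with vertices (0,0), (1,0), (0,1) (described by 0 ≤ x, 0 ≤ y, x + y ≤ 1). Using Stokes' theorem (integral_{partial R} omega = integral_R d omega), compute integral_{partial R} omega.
integral_(partial R) omega = 2/3

Stokes: integral_partial_R omega = integral_R d omega with d omega = (∂Q/∂x - ∂P/∂y) dx ∧ dy.
  ∂Q/∂x = y + 1
  ∂P/∂y = 0
  integrand = ∂Q/∂x - ∂P/∂y = y + 1.
Integrating over R: integral_0^1 integral_0^{1-x} (y + 1) dy dx = 2/3.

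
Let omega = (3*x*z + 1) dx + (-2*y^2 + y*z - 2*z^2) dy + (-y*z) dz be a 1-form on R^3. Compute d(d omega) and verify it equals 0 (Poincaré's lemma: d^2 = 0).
d(d omega) = 0

Step 1: d omega = sum_{i<j} (∂f_j/∂x_i - ∂f_i/∂x_j) dx_i ∧ dx_j:
  coeff of dx ∧ dy: 0
  coeff of dx ∧ dz: -3*x
  coeff of dy ∧ dz: -y + 3*z
Step 2: Apply d again to each 2-form coefficient. The only possible 3-form in R^3 is dx ∧ dy ∧ dz, with coefficient
  ∂(coeff of dy∧dz)/∂x - ∂(coeff of dx∧dz)/∂y + ∂(coeff of dx∧dy)/∂z
  = ∂/∂x (-y + 3*z) - ∂/∂y (-3*x) + ∂/∂z (0).
Each of these terms simplifies to sums of mixed partials that cancel in pairs. The result is 0 (by equality of mixed partials for smooth functions — Schwarz / Clairaut).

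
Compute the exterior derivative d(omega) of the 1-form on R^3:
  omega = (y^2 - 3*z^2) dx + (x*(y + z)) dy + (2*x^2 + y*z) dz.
d(omega) = (-y + z) dx ∧ dy + (4*x + 6*z) dx ∧ dz + (-x + z) dy ∧ dz

For a 1-form omega = sum_i f_i dx_i, the exterior derivative is
  d(omega) = sum_{i < j} (∂f_j/∂x_i - ∂f_i/∂x_j) dx_i ∧ dx_j.
  coefficient of dx ∧ dy: ∂f_2/∂x - ∂f_1/∂y = ∂(x*(y + z))/∂x - ∂(y^2 - 3*z^2)/∂y = -y + z
  coefficient of dx ∧ dz: ∂f_3/∂x - ∂f_1/∂z = ∂(2*x^2 + y*z)/∂x - ∂(y^2 - 3*z^2)/∂z = 4*x + 6*z
  coefficient of dy ∧ dz: ∂f_3/∂y - ∂f_2/∂z = ∂(2*x^2 + y*z)/∂y - ∂(x*(y + z))/∂z = -x + z
Assembling: d(omega) = (-y + z) dx ∧ dy + (4*x + 6*z) dx ∧ dz + (-x + z) dy ∧ dz.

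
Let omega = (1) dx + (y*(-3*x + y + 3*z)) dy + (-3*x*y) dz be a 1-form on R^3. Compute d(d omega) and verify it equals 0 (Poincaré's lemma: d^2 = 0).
d(d omega) = 0

Step 1: d omega = sum_{i<j} (∂f_j/∂x_i - ∂f_i/∂x_j) dx_i ∧ dx_j:
  coeff of dx ∧ dy: -3*y
  coeff of dx ∧ dz: -3*y
  coeff of dy ∧ dz: -3*x - 3*y
Step 2: Apply d again to each 2-form coefficient. The only possible 3-form in R^3 is dx ∧ dy ∧ dz, with coefficient
  ∂(coeff of dy∧dz)/∂x - ∂(coeff of dx∧dz)/∂y + ∂(coeff of dx∧dy)/∂z
  = ∂/∂x (-3*x - 3*y) - ∂/∂y (-3*y) + ∂/∂z (-3*y).
Each of these terms simplifies to sums of mixed partials that cancel in pairs. The result is 0 (by equality of mixed partials for smooth functions — Schwarz / Clairaut).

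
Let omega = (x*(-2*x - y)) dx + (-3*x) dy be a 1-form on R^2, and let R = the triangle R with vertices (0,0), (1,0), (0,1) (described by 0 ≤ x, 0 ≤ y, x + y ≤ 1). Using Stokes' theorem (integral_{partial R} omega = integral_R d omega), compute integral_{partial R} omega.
integral_(partial R) omega = -4/3

Stokes: integral_partial_R omega = integral_R d omega with d omega = (∂Q/∂x - ∂P/∂y) dx ∧ dy.
  ∂Q/∂x = -3
  ∂P/∂y = -x
  integrand = ∂Q/∂x - ∂P/∂y = x - 3.
Integrating over R: integral_0^1 integral_0^{1-x} (x - 3) dy dx = -4/3.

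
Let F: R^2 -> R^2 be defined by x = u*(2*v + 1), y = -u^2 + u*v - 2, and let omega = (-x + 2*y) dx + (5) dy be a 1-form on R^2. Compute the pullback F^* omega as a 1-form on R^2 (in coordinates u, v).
F^* omega = (-4*u^2*v - 2*u^2 - 2*u*v - 11*u - 3*v - 4) du + (u*(-4*u^2 - 2*u - 3)) dv

Using F^*(f dg) = (f ∘ F) d(g ∘ F), substitute each coordinate x_i by F_i(u, v) in f_i, and replace dx_i by d F_i = (∂F_i/∂u) du + (∂F_i/∂v) dv.
  For the x component: f_1(F) = -2*u^2 - u - 4; d F_1 = (2*v + 1) du + (2*u) dv
  For the y component: f_2(F) = 5; d F_2 = (-2*u + v) du + (u) dv
Combining and collecting du, dv coefficients:
  coeff of du: -4*u^2*v - 2*u^2 - 2*u*v - 11*u - 3*v - 4
  coeff of dv: u*(-4*u^2 - 2*u - 3)
F^* omega = (-4*u^2*v - 2*u^2 - 2*u*v - 11*u - 3*v - 4) du + (u*(-4*u^2 - 2*u - 3)) dv.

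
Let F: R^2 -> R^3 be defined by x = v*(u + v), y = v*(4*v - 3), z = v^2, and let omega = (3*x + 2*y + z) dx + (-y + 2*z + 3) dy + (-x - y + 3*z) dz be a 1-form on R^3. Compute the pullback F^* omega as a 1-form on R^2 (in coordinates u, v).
F^* omega = (3*v^2*(u + 4*v - 2)) du + (3*u^2*v + 16*u*v^2 - 6*u*v + 4*v^3 + 24*v^2 + 15*v - 9) dv

Using F^*(f dg) = (f ∘ F) d(g ∘ F), substitute each coordinate x_i by F_i(u, v) in f_i, and replace dx_i by d F_i = (∂F_i/∂u) du + (∂F_i/∂v) dv.
  For the x component: f_1(F) = 3*v*(u + 4*v - 2); d F_1 = (v) du + (u + 2*v) dv
  For the y component: f_2(F) = -2*v^2 + 3*v + 3; d F_2 = (0) du + (8*v - 3) dv
  For the z component: f_3(F) = v*(-u - 2*v + 3); d F_3 = (0) du + (2*v) dv
Combining and collecting du, dv coefficients:
  coeff of du: 3*v^2*(u + 4*v - 2)
  coeff of dv: 3*u^2*v + 16*u*v^2 - 6*u*v + 4*v^3 + 24*v^2 + 15*v - 9
F^* omega = (3*v^2*(u + 4*v - 2)) du + (3*u^2*v + 16*u*v^2 - 6*u*v + 4*v^3 + 24*v^2 + 15*v - 9) dv.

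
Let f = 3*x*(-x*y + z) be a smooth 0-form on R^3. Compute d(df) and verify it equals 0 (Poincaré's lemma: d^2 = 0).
d(df) = 0

Step 1: df = sum_i (∂f/∂x_i) dx_i = (-6*x*y + 3*z) dx + (-3*x^2) dy + (3*x) dz.
Step 2: Apply d again. Using the 1-form formula, the coefficient of dx ∧ dy in d(df) is ∂^2 f/∂x ∂y - ∂^2 f/∂y ∂x = (-6*x) - (-6*x) = 0 (equality of mixed partials for smooth f).
Similarly for dx ∧ dz and dy ∧ dz — all coefficients vanish. So d(df) = 0.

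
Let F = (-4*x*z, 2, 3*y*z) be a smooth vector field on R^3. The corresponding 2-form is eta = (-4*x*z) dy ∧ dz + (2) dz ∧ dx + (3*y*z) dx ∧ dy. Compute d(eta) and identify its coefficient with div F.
d(eta) = (3*y - 4*z) dx ∧ dy ∧ dz; div F = 3*y - 4*z

For a 2-form in R^3 of the form above, applying d gives a 3-form with coefficient ∂P/∂x + ∂Q/∂y + ∂R/∂z:
  ∂P/∂x = -4*z
  ∂Q/∂y = 0
  ∂R/∂z = 3*y
Sum = 3*y - 4*z, which is exactly div F.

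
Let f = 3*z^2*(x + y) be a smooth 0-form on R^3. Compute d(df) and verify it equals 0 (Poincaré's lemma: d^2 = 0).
d(df) = 0

Step 1: df = sum_i (∂f/∂x_i) dx_i = (3*z^2) dx + (3*z^2) dy + (6*z*(x + y)) dz.
Step 2: Apply d again. Using the 1-form formula, the coefficient of dx ∧ dy in d(df) is ∂^2 f/∂x ∂y - ∂^2 f/∂y ∂x = (0) - (0) = 0 (equality of mixed partials for smooth f).
Similarly for dx ∧ dz and dy ∧ dz — all coefficients vanish. So d(df) = 0.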